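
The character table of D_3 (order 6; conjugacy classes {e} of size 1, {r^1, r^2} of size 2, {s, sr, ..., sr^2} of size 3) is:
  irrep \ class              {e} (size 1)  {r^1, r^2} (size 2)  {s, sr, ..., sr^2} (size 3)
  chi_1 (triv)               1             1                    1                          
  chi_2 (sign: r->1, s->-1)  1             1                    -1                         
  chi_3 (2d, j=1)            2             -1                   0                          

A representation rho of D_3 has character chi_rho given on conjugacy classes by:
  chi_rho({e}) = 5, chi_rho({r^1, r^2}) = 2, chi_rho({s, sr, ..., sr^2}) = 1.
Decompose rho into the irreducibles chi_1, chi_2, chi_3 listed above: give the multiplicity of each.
Multiplicities: chi_1: 2, chi_2: 1, chi_3: 1.

Details: Use <chi_rho, chi> = (1/|G|) sum_C |C| * chi_rho(C) * conj(chi(C)) with |G| = 6 for each irreducible chi in the table:
  <chi_rho, chi_1> = (1/6)[1*(5)*conj(1) + 2*(2)*conj(1) + 3*(1)*conj(1)]
      = (1/6)[(5) + (4) + (3)] = 12/6 = 2
  <chi_rho, chi_2> = (1/6)[1*(5)*conj(1) + 2*(2)*conj(1) + 3*(1)*conj(-1)]
      = (1/6)[(5) + (4) + (-3)] = 6/6 = 1
  <chi_rho, chi_3> = (1/6)[1*(5)*conj(2) + 2*(2)*conj(-1) + 3*(1)*conj(0)]
      = (1/6)[(10) + (-4) + (0)] = 6/6 = 1
Dimension check: dim(rho) = sum (mult * dim) = 2*1 + 1*1 + 1*2 = 5 = chi_rho(e) = 5.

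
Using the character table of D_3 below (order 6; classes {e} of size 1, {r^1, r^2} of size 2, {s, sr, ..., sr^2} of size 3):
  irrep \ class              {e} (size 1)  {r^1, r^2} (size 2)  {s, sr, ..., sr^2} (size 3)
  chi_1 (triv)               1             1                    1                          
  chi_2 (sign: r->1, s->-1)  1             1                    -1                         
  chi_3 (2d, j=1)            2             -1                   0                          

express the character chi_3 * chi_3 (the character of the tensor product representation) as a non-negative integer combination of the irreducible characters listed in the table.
chi_3 tensor chi_3 = chi_1 + chi_2 + chi_3 (all other irreducibles have multiplicity 0).

Working: The character of a tensor product is the pointwise product (chi_3 * chi_3)(C) = chi_3(C) * chi_3(C):
  {e}: (2)*(2), {r^1, r^2}: (-1)*(-1), {s, sr, ..., sr^2}: (0)*(0)
so (chi_3 * chi_3) takes values
  {e} -> 4, {r^1, r^2} -> 1, {s, sr, ..., sr^2} -> 0.
Now take the inner product of this character with each irreducible chi from the table, <chi_3*chi_3, chi> = (1/6) sum_C |C| (chi_3*chi_3)(C) conj(chi(C)):
  <chi_3*chi_3, chi_1> = (1/6)[1*(4)*conj(1) + 2*(1)*conj(1) + 3*(0)*conj(1)]
      = (1/6)[(4) + (2) + (0)] = 6/6 = 1
  <chi_3*chi_3, chi_2> = (1/6)[1*(4)*conj(1) + 2*(1)*conj(1) + 3*(0)*conj(-1)]
      = (1/6)[(4) + (2) + (0)] = 6/6 = 1
  <chi_3*chi_3, chi_3> = (1/6)[1*(4)*conj(2) + 2*(1)*conj(-1) + 3*(0)*conj(0)]
      = (1/6)[(8) + (-2) + (0)] = 6/6 = 1
Hence the multiplicities are chi_1: 1, chi_2: 1, chi_3: 1. Dimension check: dim(chi_3)*dim(chi_3) = 2*2 = 4 and sum (mult * dim) = 1*1 + 1*1 + 1*2 = 4.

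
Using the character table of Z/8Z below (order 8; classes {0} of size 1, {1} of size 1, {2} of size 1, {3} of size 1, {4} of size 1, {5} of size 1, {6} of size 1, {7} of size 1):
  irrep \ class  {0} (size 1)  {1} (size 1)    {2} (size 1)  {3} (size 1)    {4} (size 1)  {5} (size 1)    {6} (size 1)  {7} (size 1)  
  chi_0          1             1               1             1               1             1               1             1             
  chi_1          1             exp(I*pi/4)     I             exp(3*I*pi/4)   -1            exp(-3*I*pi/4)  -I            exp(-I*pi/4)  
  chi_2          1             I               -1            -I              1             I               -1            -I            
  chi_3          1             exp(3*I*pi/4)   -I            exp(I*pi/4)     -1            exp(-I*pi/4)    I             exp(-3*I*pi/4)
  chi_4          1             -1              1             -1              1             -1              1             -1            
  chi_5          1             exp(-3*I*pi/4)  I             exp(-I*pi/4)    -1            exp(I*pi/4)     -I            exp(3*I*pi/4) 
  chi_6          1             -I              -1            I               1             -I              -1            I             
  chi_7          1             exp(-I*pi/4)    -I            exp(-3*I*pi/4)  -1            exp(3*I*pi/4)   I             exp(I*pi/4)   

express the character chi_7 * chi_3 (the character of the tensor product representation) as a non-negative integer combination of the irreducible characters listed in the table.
chi_7 tensor chi_3 = chi_2 (all other irreducibles have multiplicity 0).

Argument: The character of a tensor product is the pointwise product (chi_7 * chi_3)(C) = chi_7(C) * chi_3(C):
  {0}: (1)*(1), {1}: (exp(-I*pi/4))*(exp(3*I*pi/4)), {2}: (-I)*(-I), {3}: (exp(-3*I*pi/4))*(exp(I*pi/4)), {4}: (-1)*(-1), {5}: (exp(3*I*pi/4))*(exp(-I*pi/4)), {6}: (I)*(I), {7}: (exp(I*pi/4))*(exp(-3*I*pi/4))
so (chi_7 * chi_3) takes values
  {0} -> 1, {1} -> I, {2} -> -1, {3} -> -I, {4} -> 1, {5} -> I, {6} -> -1, {7} -> -I.
Now take the inner product of this character with each irreducible chi from the table, <chi_7*chi_3, chi> = (1/8) sum_C |C| (chi_7*chi_3)(C) conj(chi(C)):
  <chi_7*chi_3, chi_0> = (1/8)[1*(1)*conj(1) + 1*(I)*conj(1) + 1*(-1)*conj(1) + 1*(-I)*conj(1) + 1*(1)*conj(1) + 1*(I)*conj(1) + 1*(-1)*conj(1) + 1*(-I)*conj(1)]
      = (1/8)[(1) + (I) + (-1) + (-I) + (1) + (I) + (-1) + (-I)] = 0/8 = 0
  <chi_7*chi_3, chi_1> = (1/8)[1*(1)*conj(1) + 1*(I)*conj(exp(I*pi/4)) + 1*(-1)*conj(I) + 1*(-I)*conj(exp(3*I*pi/4)) + 1*(1)*conj(-1) + 1*(I)*conj(exp(-3*I*pi/4)) + 1*(-1)*conj(-I) + 1*(-I)*conj(exp(-I*pi/4))]
      = (1/8)[(1) + (exp(I*pi/4)) + (I) + (-exp(-I*pi/4)) + (-1) + (exp(-3*I*pi/4)) + (-I) + (-exp(3*I*pi/4))] = 0/8 = 0
  <chi_7*chi_3, chi_2> = (1/8)[1*(1)*conj(1) + 1*(I)*conj(I) + 1*(-1)*conj(-1) + 1*(-I)*conj(-I) + 1*(1)*conj(1) + 1*(I)*conj(I) + 1*(-1)*conj(-1) + 1*(-I)*conj(-I)]
      = (1/8)[(1) + (1) + (1) + (1) + (1) + (1) + (1) + (1)] = 8/8 = 1
  <chi_7*chi_3, chi_3> = (1/8)[1*(1)*conj(1) + 1*(I)*conj(exp(3*I*pi/4)) + 1*(-1)*conj(-I) + 1*(-I)*conj(exp(I*pi/4)) + 1*(1)*conj(-1) + 1*(I)*conj(exp(-I*pi/4)) + 1*(-1)*conj(I) + 1*(-I)*conj(exp(-3*I*pi/4))]
      = (1/8)[(1) + (exp(-I*pi/4)) + (-I) + (-exp(I*pi/4)) + (-1) + (exp(3*I*pi/4)) + (I) + (-exp(-3*I*pi/4))] = 0/8 = 0
  <chi_7*chi_3, chi_4> = (1/8)[1*(1)*conj(1) + 1*(I)*conj(-1) + 1*(-1)*conj(1) + 1*(-I)*conj(-1) + 1*(1)*conj(1) + 1*(I)*conj(-1) + 1*(-1)*conj(1) + 1*(-I)*conj(-1)]
      = (1/8)[(1) + (-I) + (-1) + (I) + (1) + (-I) + (-1) + (I)] = 0/8 = 0
  <chi_7*chi_3, chi_5> = (1/8)[1*(1)*conj(1) + 1*(I)*conj(exp(-3*I*pi/4)) + 1*(-1)*conj(I) + 1*(-I)*conj(exp(-I*pi/4)) + 1*(1)*conj(-1) + 1*(I)*conj(exp(I*pi/4)) + 1*(-1)*conj(-I) + 1*(-I)*conj(exp(3*I*pi/4))]
      = (1/8)[(1) + (exp(-3*I*pi/4)) + (I) + (-exp(3*I*pi/4)) + (-1) + (exp(I*pi/4)) + (-I) + (-exp(-I*pi/4))] = 0/8 = 0
  <chi_7*chi_3, chi_6> = (1/8)[1*(1)*conj(1) + 1*(I)*conj(-I) + 1*(-1)*conj(-1) + 1*(-I)*conj(I) + 1*(1)*conj(1) + 1*(I)*conj(-I) + 1*(-1)*conj(-1) + 1*(-I)*conj(I)]
      = (1/8)[(1) + (-1) + (1) + (-1) + (1) + (-1) + (1) + (-1)] = 0/8 = 0
  <chi_7*chi_3, chi_7> = (1/8)[1*(1)*conj(1) + 1*(I)*conj(exp(-I*pi/4)) + 1*(-1)*conj(-I) + 1*(-I)*conj(exp(-3*I*pi/4)) + 1*(1)*conj(-1) + 1*(I)*conj(exp(3*I*pi/4)) + 1*(-1)*conj(I) + 1*(-I)*conj(exp(I*pi/4))]
      = (1/8)[(1) + (exp(3*I*pi/4)) + (-I) + (-exp(-3*I*pi/4)) + (-1) + (exp(-I*pi/4)) + (I) + (-exp(I*pi/4))] = 0/8 = 0
(Exp terms are combined using exp(i*s)*conj(exp(i*t)) = exp(i*(s-t)), and sums of them are collapsed using the identity that for every m > 1 the m distinct m-th roots of unity sum to 0, e.g. 1 + exp(2*I*pi/3) + exp(-2*I*pi/3) = 0.)
Hence the multiplicities are chi_2: 1. Dimension check: dim(chi_7)*dim(chi_3) = 1*1 = 1 and sum (mult * dim) = 1*1 = 1.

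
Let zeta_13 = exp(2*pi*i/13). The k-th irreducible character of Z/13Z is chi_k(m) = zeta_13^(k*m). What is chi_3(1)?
chi_3(1) = zeta_13^3 = exp(6*I*pi/13)

Working: chi_3(1) = zeta_13^(3*1) = zeta_13^3. Since zeta_13^13 = 1, this equals zeta_13^3 = exp(2*pi*i*3/13) = exp(6*I*pi/13).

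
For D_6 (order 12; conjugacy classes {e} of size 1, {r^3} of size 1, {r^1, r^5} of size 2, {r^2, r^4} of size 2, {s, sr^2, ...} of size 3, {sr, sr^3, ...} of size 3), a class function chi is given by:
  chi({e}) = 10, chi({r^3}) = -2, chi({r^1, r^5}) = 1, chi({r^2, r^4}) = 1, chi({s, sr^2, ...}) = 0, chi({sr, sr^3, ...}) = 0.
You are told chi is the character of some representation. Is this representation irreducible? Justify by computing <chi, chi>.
Not irreducible (reducible): <chi, chi> = 9 > 1.

Proof sketch: <chi, chi> = (1/|G|) sum_C |C| * |chi(C)|^2 = (1/12)[1*|10|^2 + 1*|-2|^2 + 2*|1|^2 + 2*|1|^2 + 3*|0|^2 + 3*|0|^2]
  = (1/12)[(100) + (4) + (2) + (2) + (0) + (0)] = 108/12 = 9.
A character is irreducible iff <chi, chi> = 1, so this representation is reducible.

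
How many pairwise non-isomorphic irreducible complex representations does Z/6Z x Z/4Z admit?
24

The number of irreducible complex representations of a finite group equals its number of conjugacy classes. Z/6Z x Z/4Z is abelian of order 24, so every element is its own conjugacy class: 24 classes, so Z/6Z x Z/4Z (order 24) has exactly 24 irreducible complex representations.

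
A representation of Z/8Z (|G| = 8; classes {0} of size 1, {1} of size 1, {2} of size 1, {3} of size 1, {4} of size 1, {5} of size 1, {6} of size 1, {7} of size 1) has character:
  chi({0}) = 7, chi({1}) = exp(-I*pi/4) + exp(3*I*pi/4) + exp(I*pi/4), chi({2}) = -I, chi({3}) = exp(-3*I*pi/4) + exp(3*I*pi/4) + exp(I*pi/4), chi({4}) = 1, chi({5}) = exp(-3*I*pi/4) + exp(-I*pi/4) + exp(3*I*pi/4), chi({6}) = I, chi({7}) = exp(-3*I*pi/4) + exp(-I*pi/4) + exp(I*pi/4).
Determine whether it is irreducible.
Not irreducible (reducible): <chi, chi> = 7 > 1.

Why: <chi, chi> = (1/|G|) sum_C |C| * |chi(C)|^2 = (1/8)[1*|7|^2 + 1*|exp(-I*pi/4) + exp(3*I*pi/4) + exp(I*pi/4)|^2 + 1*|-I|^2 + 1*|exp(-3*I*pi/4) + exp(3*I*pi/4) + exp(I*pi/4)|^2 + 1*|1|^2 + 1*|exp(-3*I*pi/4) + exp(-I*pi/4) + exp(3*I*pi/4)|^2 + 1*|I|^2 + 1*|exp(-3*I*pi/4) + exp(-I*pi/4) + exp(I*pi/4)|^2]
  = (1/8)[(49) + (1) + (1) + (1) + (1) + (1) + (1) + (1)] = 56/8 = 7.
(Exp terms are combined using exp(i*s)*conj(exp(i*t)) = exp(i*(s-t)), and sums of them are collapsed using the identity that for every m > 1 the m distinct m-th roots of unity sum to 0, e.g. 1 + exp(2*I*pi/3) + exp(-2*I*pi/3) = 0.)
A character is irreducible iff <chi, chi> = 1, so this representation is reducible.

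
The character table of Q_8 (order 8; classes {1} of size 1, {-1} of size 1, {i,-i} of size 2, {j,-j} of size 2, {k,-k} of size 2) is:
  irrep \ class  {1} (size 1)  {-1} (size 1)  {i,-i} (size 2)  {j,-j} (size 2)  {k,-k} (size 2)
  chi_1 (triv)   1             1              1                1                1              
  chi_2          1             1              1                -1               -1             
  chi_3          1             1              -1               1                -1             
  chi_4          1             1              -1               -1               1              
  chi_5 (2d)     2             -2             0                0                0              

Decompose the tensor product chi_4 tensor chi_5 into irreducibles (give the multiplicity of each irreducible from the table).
chi_4 tensor chi_5 = chi_5 (all other irreducibles have multiplicity 0).

Argument: The character of a tensor product is the pointwise product (chi_4 * chi_5)(C) = chi_4(C) * chi_5(C):
  {1}: (1)*(2), {-1}: (1)*(-2), {i,-i}: (-1)*(0), {j,-j}: (-1)*(0), {k,-k}: (1)*(0)
so (chi_4 * chi_5) takes values
  {1} -> 2, {-1} -> -2, {i,-i} -> 0, {j,-j} -> 0, {k,-k} -> 0.
Now take the inner product of this character with each irreducible chi from the table, <chi_4*chi_5, chi> = (1/8) sum_C |C| (chi_4*chi_5)(C) conj(chi(C)):
  <chi_4*chi_5, chi_1> = (1/8)[1*(2)*conj(1) + 1*(-2)*conj(1) + 2*(0)*conj(1) + 2*(0)*conj(1) + 2*(0)*conj(1)]
      = (1/8)[(2) + (-2) + (0) + (0) + (0)] = 0/8 = 0
  <chi_4*chi_5, chi_2> = (1/8)[1*(2)*conj(1) + 1*(-2)*conj(1) + 2*(0)*conj(1) + 2*(0)*conj(-1) + 2*(0)*conj(-1)]
      = (1/8)[(2) + (-2) + (0) + (0) + (0)] = 0/8 = 0
  <chi_4*chi_5, chi_3> = (1/8)[1*(2)*conj(1) + 1*(-2)*conj(1) + 2*(0)*conj(-1) + 2*(0)*conj(1) + 2*(0)*conj(-1)]
      = (1/8)[(2) + (-2) + (0) + (0) + (0)] = 0/8 = 0
  <chi_4*chi_5, chi_4> = (1/8)[1*(2)*conj(1) + 1*(-2)*conj(1) + 2*(0)*conj(-1) + 2*(0)*conj(-1) + 2*(0)*conj(1)]
      = (1/8)[(2) + (-2) + (0) + (0) + (0)] = 0/8 = 0
  <chi_4*chi_5, chi_5> = (1/8)[1*(2)*conj(2) + 1*(-2)*conj(-2) + 2*(0)*conj(0) + 2*(0)*conj(0) + 2*(0)*conj(0)]
      = (1/8)[(4) + (4) + (0) + (0) + (0)] = 8/8 = 1
Hence the multiplicities are chi_5: 1. Dimension check: dim(chi_4)*dim(chi_5) = 1*2 = 2 and sum (mult * dim) = 1*2 = 2.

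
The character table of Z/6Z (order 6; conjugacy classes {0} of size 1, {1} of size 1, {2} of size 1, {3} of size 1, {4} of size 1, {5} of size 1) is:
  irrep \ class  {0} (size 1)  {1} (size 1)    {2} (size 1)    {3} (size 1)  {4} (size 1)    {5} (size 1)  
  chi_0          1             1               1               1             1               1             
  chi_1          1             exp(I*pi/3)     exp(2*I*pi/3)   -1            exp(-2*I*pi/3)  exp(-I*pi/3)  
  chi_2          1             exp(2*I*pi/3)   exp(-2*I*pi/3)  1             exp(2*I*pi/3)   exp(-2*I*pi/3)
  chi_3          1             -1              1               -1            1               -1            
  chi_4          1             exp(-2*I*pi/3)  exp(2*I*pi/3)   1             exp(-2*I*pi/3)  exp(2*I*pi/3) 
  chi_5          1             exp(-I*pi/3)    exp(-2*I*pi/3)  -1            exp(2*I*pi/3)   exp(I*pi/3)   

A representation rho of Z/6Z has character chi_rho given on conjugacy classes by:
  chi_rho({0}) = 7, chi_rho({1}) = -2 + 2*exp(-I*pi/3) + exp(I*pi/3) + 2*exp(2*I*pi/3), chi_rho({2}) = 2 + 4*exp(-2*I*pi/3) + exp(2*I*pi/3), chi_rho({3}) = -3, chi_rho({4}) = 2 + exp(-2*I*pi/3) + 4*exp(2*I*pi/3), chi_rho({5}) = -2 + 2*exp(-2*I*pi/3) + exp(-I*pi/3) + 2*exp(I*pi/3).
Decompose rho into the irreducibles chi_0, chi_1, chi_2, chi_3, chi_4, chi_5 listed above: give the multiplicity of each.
Multiplicities: chi_0: 0, chi_1: 1, chi_2: 2, chi_3: 2, chi_4: 0, chi_5: 2.

Justification: Use <chi_rho, chi> = (1/|G|) sum_C |C| * chi_rho(C) * conj(chi(C)) with |G| = 6 for each irreducible chi in the table:
  <chi_rho, chi_0> = (1/6)[1*(7)*conj(1) + 1*(-2 + 2*exp(-I*pi/3) + exp(I*pi/3) + 2*exp(2*I*pi/3))*conj(1) + 1*(2 + 4*exp(-2*I*pi/3) + exp(2*I*pi/3))*conj(1) + 1*(-3)*conj(1) + 1*(2 + exp(-2*I*pi/3) + 4*exp(2*I*pi/3))*conj(1) + 1*(-2 + 2*exp(-2*I*pi/3) + exp(-I*pi/3) + 2*exp(I*pi/3))*conj(1)]
      = (1/6)[(7) + (-2 + 2*exp(-I*pi/3) + exp(I*pi/3) + 2*exp(2*I*pi/3)) + (2 + 4*exp(-2*I*pi/3) + exp(2*I*pi/3)) + (-3) + (2 + exp(-2*I*pi/3) + 4*exp(2*I*pi/3)) + (-2 + 2*exp(-2*I*pi/3) + exp(-I*pi/3) + 2*exp(I*pi/3))] = 0/6 = 0
  <chi_rho, chi_1> = (1/6)[1*(7)*conj(1) + 1*(-2 + 2*exp(-I*pi/3) + exp(I*pi/3) + 2*exp(2*I*pi/3))*conj(exp(I*pi/3)) + 1*(2 + 4*exp(-2*I*pi/3) + exp(2*I*pi/3))*conj(exp(2*I*pi/3)) + 1*(-3)*conj(-1) + 1*(2 + exp(-2*I*pi/3) + 4*exp(2*I*pi/3))*conj(exp(-2*I*pi/3)) + 1*(-2 + 2*exp(-2*I*pi/3) + exp(-I*pi/3) + 2*exp(I*pi/3))*conj(exp(-I*pi/3))]
      = (1/6)[(7) + (1 + 2*exp(-2*I*pi/3) - 2*exp(-I*pi/3) + 2*exp(I*pi/3)) + (1 + 2*exp(-2*I*pi/3) + 4*exp(2*I*pi/3)) + (3) + (1 + 4*exp(-2*I*pi/3) + 2*exp(2*I*pi/3)) + (1 - 2*exp(I*pi/3) + 2*exp(-I*pi/3) + 2*exp(2*I*pi/3))] = 6/6 = 1
  <chi_rho, chi_2> = (1/6)[1*(7)*conj(1) + 1*(-2 + 2*exp(-I*pi/3) + exp(I*pi/3) + 2*exp(2*I*pi/3))*conj(exp(2*I*pi/3)) + 1*(2 + 4*exp(-2*I*pi/3) + exp(2*I*pi/3))*conj(exp(-2*I*pi/3)) + 1*(-3)*conj(1) + 1*(2 + exp(-2*I*pi/3) + 4*exp(2*I*pi/3))*conj(exp(2*I*pi/3)) + 1*(-2 + 2*exp(-2*I*pi/3) + exp(-I*pi/3) + 2*exp(I*pi/3))*conj(exp(-2*I*pi/3))]
      = (1/6)[(7) + (exp(-I*pi/3) - 2*exp(-2*I*pi/3)) + (4 + exp(-2*I*pi/3) + 2*exp(2*I*pi/3)) + (-3) + (4 + 2*exp(-2*I*pi/3) + exp(2*I*pi/3)) + (-2*exp(2*I*pi/3) + exp(I*pi/3))] = 12/6 = 2
  <chi_rho, chi_3> = (1/6)[1*(7)*conj(1) + 1*(-2 + 2*exp(-I*pi/3) + exp(I*pi/3) + 2*exp(2*I*pi/3))*conj(-1) + 1*(2 + 4*exp(-2*I*pi/3) + exp(2*I*pi/3))*conj(1) + 1*(-3)*conj(-1) + 1*(2 + exp(-2*I*pi/3) + 4*exp(2*I*pi/3))*conj(1) + 1*(-2 + 2*exp(-2*I*pi/3) + exp(-I*pi/3) + 2*exp(I*pi/3))*conj(-1)]
      = (1/6)[(7) + (2 - 2*exp(2*I*pi/3) - exp(I*pi/3) - 2*exp(-I*pi/3)) + (2 + 4*exp(-2*I*pi/3) + exp(2*I*pi/3)) + (3) + (2 + exp(-2*I*pi/3) + 4*exp(2*I*pi/3)) + (2 - 2*exp(I*pi/3) - exp(-I*pi/3) - 2*exp(-2*I*pi/3))] = 12/6 = 2
  <chi_rho, chi_4> = (1/6)[1*(7)*conj(1) + 1*(-2 + 2*exp(-I*pi/3) + exp(I*pi/3) + 2*exp(2*I*pi/3))*conj(exp(-2*I*pi/3)) + 1*(2 + 4*exp(-2*I*pi/3) + exp(2*I*pi/3))*conj(exp(2*I*pi/3)) + 1*(-3)*conj(1) + 1*(2 + exp(-2*I*pi/3) + 4*exp(2*I*pi/3))*conj(exp(-2*I*pi/3)) + 1*(-2 + 2*exp(-2*I*pi/3) + exp(-I*pi/3) + 2*exp(I*pi/3))*conj(exp(2*I*pi/3))]
      = (1/6)[(7) + (-1 + 2*exp(-2*I*pi/3) - 2*exp(2*I*pi/3) + 2*exp(I*pi/3)) + (1 + 2*exp(-2*I*pi/3) + 4*exp(2*I*pi/3)) + (-3) + (1 + 4*exp(-2*I*pi/3) + 2*exp(2*I*pi/3)) + (-1 + 2*exp(-I*pi/3) + 2*exp(2*I*pi/3) - 2*exp(-2*I*pi/3))] = 0/6 = 0
  <chi_rho, chi_5> = (1/6)[1*(7)*conj(1) + 1*(-2 + 2*exp(-I*pi/3) + exp(I*pi/3) + 2*exp(2*I*pi/3))*conj(exp(-I*pi/3)) + 1*(2 + 4*exp(-2*I*pi/3) + exp(2*I*pi/3))*conj(exp(-2*I*pi/3)) + 1*(-3)*conj(-1) + 1*(2 + exp(-2*I*pi/3) + 4*exp(2*I*pi/3))*conj(exp(2*I*pi/3)) + 1*(-2 + 2*exp(-2*I*pi/3) + exp(-I*pi/3) + 2*exp(I*pi/3))*conj(exp(I*pi/3))]
      = (1/6)[(7) + (-2*exp(I*pi/3) + exp(2*I*pi/3)) + (4 + exp(-2*I*pi/3) + 2*exp(2*I*pi/3)) + (3) + (4 + 2*exp(-2*I*pi/3) + exp(2*I*pi/3)) + (exp(-2*I*pi/3) - 2*exp(-I*pi/3))] = 12/6 = 2
(Exp terms are combined using exp(i*s)*conj(exp(i*t)) = exp(i*(s-t)), and sums of them are collapsed using the identity that for every m > 1 the m distinct m-th roots of unity sum to 0, e.g. 1 + exp(2*I*pi/3) + exp(-2*I*pi/3) = 0.)
Dimension check: dim(rho) = sum (mult * dim) = 0*1 + 1*1 + 2*1 + 2*1 + 0*1 + 2*1 = 7 = chi_rho(e) = 7.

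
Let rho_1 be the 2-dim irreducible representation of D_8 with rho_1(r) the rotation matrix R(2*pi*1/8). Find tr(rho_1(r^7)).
chi_{rho_1}(r^7) = 2*cos(2*pi*1*7/8) = sqrt(2)

Proof sketch: rho_1(r^7) is rotation by angle 2*pi*1*7/8, whose trace is 2*cos(2*pi*1*7/8) = sqrt(2).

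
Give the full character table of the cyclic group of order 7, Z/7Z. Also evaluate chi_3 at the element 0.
Character table of Z/7Z (irreps indexed chi_0,...,chi_6 with chi_k(m) = zeta_7^(k*m), zeta_7 = exp(2*pi*i/7)):
  irrep \ class  {0} (size 1)  {1} (size 1)    {2} (size 1)    {3} (size 1)    {4} (size 1)    {5} (size 1)    {6} (size 1)  
  chi_0          1             1               1               1               1               1               1             
  chi_1          1             exp(2*I*pi/7)   exp(4*I*pi/7)   exp(6*I*pi/7)   exp(-6*I*pi/7)  exp(-4*I*pi/7)  exp(-2*I*pi/7)
  chi_2          1             exp(4*I*pi/7)   exp(-6*I*pi/7)  exp(-2*I*pi/7)  exp(2*I*pi/7)   exp(6*I*pi/7)   exp(-4*I*pi/7)
  chi_3          1             exp(6*I*pi/7)   exp(-2*I*pi/7)  exp(4*I*pi/7)   exp(-4*I*pi/7)  exp(2*I*pi/7)   exp(-6*I*pi/7)
  chi_4          1             exp(-6*I*pi/7)  exp(2*I*pi/7)   exp(-4*I*pi/7)  exp(4*I*pi/7)   exp(-2*I*pi/7)  exp(6*I*pi/7) 
  chi_5          1             exp(-4*I*pi/7)  exp(6*I*pi/7)   exp(2*I*pi/7)   exp(-2*I*pi/7)  exp(-6*I*pi/7)  exp(4*I*pi/7) 
  chi_6          1             exp(-2*I*pi/7)  exp(-4*I*pi/7)  exp(-6*I*pi/7)  exp(6*I*pi/7)   exp(4*I*pi/7)   exp(2*I*pi/7) 

Spot check: chi_3(0) = zeta_7^(3*0) = zeta_7^0 = 1.

Justification: Z/7Z is abelian, so all 7 irreducible complex representations are 1-dimensional. They are given by chi_k(m) = zeta_7^(k*m) for k = 0,...,6. Row orthogonality: sum_m chi_k(m) conj(chi_l(m)) = 7 * [k = l].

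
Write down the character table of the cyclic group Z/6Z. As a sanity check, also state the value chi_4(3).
Character table of Z/6Z (irreps indexed chi_0,...,chi_5 with chi_k(m) = zeta_6^(k*m), zeta_6 = exp(2*pi*i/6)):
  irrep \ class  {0} (size 1)  {1} (size 1)    {2} (size 1)    {3} (size 1)  {4} (size 1)    {5} (size 1)  
  chi_0          1             1               1               1             1               1             
  chi_1          1             exp(I*pi/3)     exp(2*I*pi/3)   -1            exp(-2*I*pi/3)  exp(-I*pi/3)  
  chi_2          1             exp(2*I*pi/3)   exp(-2*I*pi/3)  1             exp(2*I*pi/3)   exp(-2*I*pi/3)
  chi_3          1             -1              1               -1            1               -1            
  chi_4          1             exp(-2*I*pi/3)  exp(2*I*pi/3)   1             exp(-2*I*pi/3)  exp(2*I*pi/3) 
  chi_5          1             exp(-I*pi/3)    exp(-2*I*pi/3)  -1            exp(2*I*pi/3)   exp(I*pi/3)   

Spot check: chi_4(3) = zeta_6^(4*3) = zeta_6^12 = 1.

Proof sketch: Z/6Z is abelian, so all 6 irreducible complex representations are 1-dimensional. They are given by chi_k(m) = zeta_6^(k*m) for k = 0,...,5. Row orthogonality: sum_m chi_k(m) conj(chi_l(m)) = 6 * [k = l].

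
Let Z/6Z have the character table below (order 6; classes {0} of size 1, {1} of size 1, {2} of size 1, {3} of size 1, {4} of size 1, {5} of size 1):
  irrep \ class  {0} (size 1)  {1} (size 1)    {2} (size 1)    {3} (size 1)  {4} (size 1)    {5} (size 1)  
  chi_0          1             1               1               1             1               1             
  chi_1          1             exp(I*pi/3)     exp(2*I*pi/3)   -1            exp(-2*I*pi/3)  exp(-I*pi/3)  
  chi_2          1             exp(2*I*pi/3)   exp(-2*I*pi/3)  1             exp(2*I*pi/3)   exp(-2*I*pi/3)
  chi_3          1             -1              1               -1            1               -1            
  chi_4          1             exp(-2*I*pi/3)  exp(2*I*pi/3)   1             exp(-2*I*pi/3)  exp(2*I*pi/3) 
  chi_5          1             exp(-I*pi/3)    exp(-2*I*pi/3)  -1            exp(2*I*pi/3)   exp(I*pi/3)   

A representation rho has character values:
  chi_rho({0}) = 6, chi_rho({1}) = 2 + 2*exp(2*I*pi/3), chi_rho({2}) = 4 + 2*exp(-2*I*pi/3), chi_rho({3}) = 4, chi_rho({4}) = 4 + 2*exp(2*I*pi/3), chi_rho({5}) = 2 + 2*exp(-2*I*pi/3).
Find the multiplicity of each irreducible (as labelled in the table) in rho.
Multiplicities: chi_0: 3, chi_1: 0, chi_2: 2, chi_3: 1, chi_4: 0, chi_5: 0.

Solution. Use <chi_rho, chi> = (1/|G|) sum_C |C| * chi_rho(C) * conj(chi(C)) with |G| = 6 for each irreducible chi in the table:
  <chi_rho, chi_0> = (1/6)[1*(6)*conj(1) + 1*(2 + 2*exp(2*I*pi/3))*conj(1) + 1*(4 + 2*exp(-2*I*pi/3))*conj(1) + 1*(4)*conj(1) + 1*(4 + 2*exp(2*I*pi/3))*conj(1) + 1*(2 + 2*exp(-2*I*pi/3))*conj(1)]
      = (1/6)[(6) + (2 + 2*exp(2*I*pi/3)) + (4 + 2*exp(-2*I*pi/3)) + (4) + (4 + 2*exp(2*I*pi/3)) + (2 + 2*exp(-2*I*pi/3))] = 18/6 = 3
  <chi_rho, chi_1> = (1/6)[1*(6)*conj(1) + 1*(2 + 2*exp(2*I*pi/3))*conj(exp(I*pi/3)) + 1*(4 + 2*exp(-2*I*pi/3))*conj(exp(2*I*pi/3)) + 1*(4)*conj(-1) + 1*(4 + 2*exp(2*I*pi/3))*conj(exp(-2*I*pi/3)) + 1*(2 + 2*exp(-2*I*pi/3))*conj(exp(-I*pi/3))]
      = (1/6)[(6) + (2) + (4*exp(-2*I*pi/3) + 2*exp(2*I*pi/3)) + (-4) + (2*exp(-2*I*pi/3) + 4*exp(2*I*pi/3)) + (2)] = 0/6 = 0
  <chi_rho, chi_2> = (1/6)[1*(6)*conj(1) + 1*(2 + 2*exp(2*I*pi/3))*conj(exp(2*I*pi/3)) + 1*(4 + 2*exp(-2*I*pi/3))*conj(exp(-2*I*pi/3)) + 1*(4)*conj(1) + 1*(4 + 2*exp(2*I*pi/3))*conj(exp(2*I*pi/3)) + 1*(2 + 2*exp(-2*I*pi/3))*conj(exp(-2*I*pi/3))]
      = (1/6)[(6) + (2 + 2*exp(-2*I*pi/3)) + (2 + 4*exp(2*I*pi/3)) + (4) + (2 + 4*exp(-2*I*pi/3)) + (2 + 2*exp(2*I*pi/3))] = 12/6 = 2
  <chi_rho, chi_3> = (1/6)[1*(6)*conj(1) + 1*(2 + 2*exp(2*I*pi/3))*conj(-1) + 1*(4 + 2*exp(-2*I*pi/3))*conj(1) + 1*(4)*conj(-1) + 1*(4 + 2*exp(2*I*pi/3))*conj(1) + 1*(2 + 2*exp(-2*I*pi/3))*conj(-1)]
      = (1/6)[(6) + (-2 - 2*exp(2*I*pi/3)) + (4 + 2*exp(-2*I*pi/3)) + (-4) + (4 + 2*exp(2*I*pi/3)) + (-2 - 2*exp(-2*I*pi/3))] = 6/6 = 1
  <chi_rho, chi_4> = (1/6)[1*(6)*conj(1) + 1*(2 + 2*exp(2*I*pi/3))*conj(exp(-2*I*pi/3)) + 1*(4 + 2*exp(-2*I*pi/3))*conj(exp(2*I*pi/3)) + 1*(4)*conj(1) + 1*(4 + 2*exp(2*I*pi/3))*conj(exp(-2*I*pi/3)) + 1*(2 + 2*exp(-2*I*pi/3))*conj(exp(2*I*pi/3))]
      = (1/6)[(6) + (-2) + (4*exp(-2*I*pi/3) + 2*exp(2*I*pi/3)) + (4) + (2*exp(-2*I*pi/3) + 4*exp(2*I*pi/3)) + (-2)] = 0/6 = 0
  <chi_rho, chi_5> = (1/6)[1*(6)*conj(1) + 1*(2 + 2*exp(2*I*pi/3))*conj(exp(-I*pi/3)) + 1*(4 + 2*exp(-2*I*pi/3))*conj(exp(-2*I*pi/3)) + 1*(4)*conj(-1) + 1*(4 + 2*exp(2*I*pi/3))*conj(exp(2*I*pi/3)) + 1*(2 + 2*exp(-2*I*pi/3))*conj(exp(I*pi/3))]
      = (1/6)[(6) + (-2 + 2*exp(I*pi/3)) + (2 + 4*exp(2*I*pi/3)) + (-4) + (2 + 4*exp(-2*I*pi/3)) + (-2 + 2*exp(-I*pi/3))] = 0/6 = 0
(Exp terms are combined using exp(i*s)*conj(exp(i*t)) = exp(i*(s-t)), and sums of them are collapsed using the identity that for every m > 1 the m distinct m-th roots of unity sum to 0, e.g. 1 + exp(2*I*pi/3) + exp(-2*I*pi/3) = 0.)
Dimension check: dim(rho) = sum (mult * dim) = 3*1 + 0*1 + 2*1 + 1*1 + 0*1 + 0*1 = 6 = chi_rho(e) = 6.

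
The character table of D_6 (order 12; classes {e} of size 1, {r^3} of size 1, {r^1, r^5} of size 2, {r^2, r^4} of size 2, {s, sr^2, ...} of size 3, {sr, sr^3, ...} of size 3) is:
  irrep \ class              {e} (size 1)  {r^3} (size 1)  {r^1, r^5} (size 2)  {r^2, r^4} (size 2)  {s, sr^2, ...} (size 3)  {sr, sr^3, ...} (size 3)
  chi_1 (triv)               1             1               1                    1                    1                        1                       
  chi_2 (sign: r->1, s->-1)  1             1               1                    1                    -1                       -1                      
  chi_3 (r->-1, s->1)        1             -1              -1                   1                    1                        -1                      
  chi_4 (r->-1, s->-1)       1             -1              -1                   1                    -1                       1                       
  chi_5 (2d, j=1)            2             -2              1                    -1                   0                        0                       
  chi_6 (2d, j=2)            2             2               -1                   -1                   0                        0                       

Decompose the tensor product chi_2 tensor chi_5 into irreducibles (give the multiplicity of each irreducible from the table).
chi_2 tensor chi_5 = chi_5 (all other irreducibles have multiplicity 0).

Justification: The character of a tensor product is the pointwise product (chi_2 * chi_5)(C) = chi_2(C) * chi_5(C):
  {e}: (1)*(2), {r^3}: (1)*(-2), {r^1, r^5}: (1)*(1), {r^2, r^4}: (1)*(-1), {s, sr^2, ...}: (-1)*(0), {sr, sr^3, ...}: (-1)*(0)
so (chi_2 * chi_5) takes values
  {e} -> 2, {r^3} -> -2, {r^1, r^5} -> 1, {r^2, r^4} -> -1, {s, sr^2, ...} -> 0, {sr, sr^3, ...} -> 0.
Now take the inner product of this character with each irreducible chi from the table, <chi_2*chi_5, chi> = (1/12) sum_C |C| (chi_2*chi_5)(C) conj(chi(C)):
  <chi_2*chi_5, chi_1> = (1/12)[1*(2)*conj(1) + 1*(-2)*conj(1) + 2*(1)*conj(1) + 2*(-1)*conj(1) + 3*(0)*conj(1) + 3*(0)*conj(1)]
      = (1/12)[(2) + (-2) + (2) + (-2) + (0) + (0)] = 0/12 = 0
  <chi_2*chi_5, chi_2> = (1/12)[1*(2)*conj(1) + 1*(-2)*conj(1) + 2*(1)*conj(1) + 2*(-1)*conj(1) + 3*(0)*conj(-1) + 3*(0)*conj(-1)]
      = (1/12)[(2) + (-2) + (2) + (-2) + (0) + (0)] = 0/12 = 0
  <chi_2*chi_5, chi_3> = (1/12)[1*(2)*conj(1) + 1*(-2)*conj(-1) + 2*(1)*conj(-1) + 2*(-1)*conj(1) + 3*(0)*conj(1) + 3*(0)*conj(-1)]
      = (1/12)[(2) + (2) + (-2) + (-2) + (0) + (0)] = 0/12 = 0
  <chi_2*chi_5, chi_4> = (1/12)[1*(2)*conj(1) + 1*(-2)*conj(-1) + 2*(1)*conj(-1) + 2*(-1)*conj(1) + 3*(0)*conj(-1) + 3*(0)*conj(1)]
      = (1/12)[(2) + (2) + (-2) + (-2) + (0) + (0)] = 0/12 = 0
  <chi_2*chi_5, chi_5> = (1/12)[1*(2)*conj(2) + 1*(-2)*conj(-2) + 2*(1)*conj(1) + 2*(-1)*conj(-1) + 3*(0)*conj(0) + 3*(0)*conj(0)]
      = (1/12)[(4) + (4) + (2) + (2) + (0) + (0)] = 12/12 = 1
  <chi_2*chi_5, chi_6> = (1/12)[1*(2)*conj(2) + 1*(-2)*conj(2) + 2*(1)*conj(-1) + 2*(-1)*conj(-1) + 3*(0)*conj(0) + 3*(0)*conj(0)]
      = (1/12)[(4) + (-4) + (-2) + (2) + (0) + (0)] = 0/12 = 0
Hence the multiplicities are chi_5: 1. Dimension check: dim(chi_2)*dim(chi_5) = 1*2 = 2 and sum (mult * dim) = 1*2 = 2.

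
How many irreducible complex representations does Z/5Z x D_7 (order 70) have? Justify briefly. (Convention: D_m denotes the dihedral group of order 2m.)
25

Why: The number of irreducible complex representations of a finite group equals its number of conjugacy classes. For a direct product, #classes(G x H) = #classes(G) * #classes(H). Z/5Z has 5 classes (abelian), D_7 has 5 classes, so 5 * 5 = 25, so Z/5Z x D_7 (order 70) has exactly 25 irreducible complex representations.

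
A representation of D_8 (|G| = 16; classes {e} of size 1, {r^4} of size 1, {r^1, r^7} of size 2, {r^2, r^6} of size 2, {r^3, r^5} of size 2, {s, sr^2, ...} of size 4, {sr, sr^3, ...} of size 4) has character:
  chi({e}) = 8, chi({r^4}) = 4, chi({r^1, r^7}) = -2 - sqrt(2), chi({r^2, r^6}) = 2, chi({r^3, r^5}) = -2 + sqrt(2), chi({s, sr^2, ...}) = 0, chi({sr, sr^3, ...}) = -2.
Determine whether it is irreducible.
Not irreducible (reducible): <chi, chi> = 8 > 1.

Explanation: <chi, chi> = (1/|G|) sum_C |C| * |chi(C)|^2 = (1/16)[1*|8|^2 + 1*|4|^2 + 2*|-2 - sqrt(2)|^2 + 2*|2|^2 + 2*|-2 + sqrt(2)|^2 + 4*|0|^2 + 4*|-2|^2]
  = (1/16)[(64) + (16) + (8*sqrt(2) + 12) + (8) + (12 - 8*sqrt(2)) + (0) + (16)] = 128/16 = 8.
A character is irreducible iff <chi, chi> = 1, so this representation is reducible.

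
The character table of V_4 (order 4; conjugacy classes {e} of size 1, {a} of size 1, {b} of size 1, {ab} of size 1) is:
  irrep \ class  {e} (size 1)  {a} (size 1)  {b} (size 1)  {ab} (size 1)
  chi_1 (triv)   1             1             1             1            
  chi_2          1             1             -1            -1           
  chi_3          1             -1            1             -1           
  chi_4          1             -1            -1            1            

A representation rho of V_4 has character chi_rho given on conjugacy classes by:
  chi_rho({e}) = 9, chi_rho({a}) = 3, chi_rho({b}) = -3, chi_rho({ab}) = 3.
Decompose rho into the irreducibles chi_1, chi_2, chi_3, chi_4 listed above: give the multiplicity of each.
Multiplicities: chi_1: 3, chi_2: 3, chi_3: 0, chi_4: 3.

Explanation: Use <chi_rho, chi> = (1/|G|) sum_C |C| * chi_rho(C) * conj(chi(C)) with |G| = 4 for each irreducible chi in the table:
  <chi_rho, chi_1> = (1/4)[1*(9)*conj(1) + 1*(3)*conj(1) + 1*(-3)*conj(1) + 1*(3)*conj(1)]
      = (1/4)[(9) + (3) + (-3) + (3)] = 12/4 = 3
  <chi_rho, chi_2> = (1/4)[1*(9)*conj(1) + 1*(3)*conj(1) + 1*(-3)*conj(-1) + 1*(3)*conj(-1)]
      = (1/4)[(9) + (3) + (3) + (-3)] = 12/4 = 3
  <chi_rho, chi_3> = (1/4)[1*(9)*conj(1) + 1*(3)*conj(-1) + 1*(-3)*conj(1) + 1*(3)*conj(-1)]
      = (1/4)[(9) + (-3) + (-3) + (-3)] = 0/4 = 0
  <chi_rho, chi_4> = (1/4)[1*(9)*conj(1) + 1*(3)*conj(-1) + 1*(-3)*conj(-1) + 1*(3)*conj(1)]
      = (1/4)[(9) + (-3) + (3) + (3)] = 12/4 = 3
Dimension check: dim(rho) = sum (mult * dim) = 3*1 + 3*1 + 0*1 + 3*1 = 9 = chi_rho(e) = 9.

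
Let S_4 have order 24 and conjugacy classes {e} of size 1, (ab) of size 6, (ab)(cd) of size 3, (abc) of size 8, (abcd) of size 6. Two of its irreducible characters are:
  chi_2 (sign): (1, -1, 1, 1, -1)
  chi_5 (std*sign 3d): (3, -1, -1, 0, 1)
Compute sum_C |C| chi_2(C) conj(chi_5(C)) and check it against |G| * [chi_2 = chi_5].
Sum = 0; so <chi_2, chi_5> = 0 (distinct irreducibles are orthogonal).

Why: Compute term by term over conjugacy classes (|C| * chi_2(C) * conj(chi_5(C))):
  1*(1)*conj(3) + 6*(-1)*conj(-1) + 3*(1)*conj(-1) + 8*(1)*conj(0) + 6*(-1)*conj(1)
  = (3) + (6) + (-3) + (0) + (-6)
  = 0.
Dividing by |G| = 24 gives 0/24 = 0, matching the row-orthogonality relation <chi_2, chi_5> = [chi_2 = chi_5].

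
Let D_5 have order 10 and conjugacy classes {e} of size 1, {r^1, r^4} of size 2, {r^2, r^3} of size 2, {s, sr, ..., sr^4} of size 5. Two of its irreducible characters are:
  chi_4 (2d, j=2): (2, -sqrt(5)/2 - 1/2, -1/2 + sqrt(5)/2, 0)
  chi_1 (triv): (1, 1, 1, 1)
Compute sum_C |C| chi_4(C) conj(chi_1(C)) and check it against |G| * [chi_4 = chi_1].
Sum = 0; so <chi_4, chi_1> = 0 (distinct irreducibles are orthogonal).

Reasoning: Compute term by term over conjugacy classes (|C| * chi_4(C) * conj(chi_1(C))):
  1*(2)*conj(1) + 2*(-sqrt(5)/2 - 1/2)*conj(1) + 2*(-1/2 + sqrt(5)/2)*conj(1) + 5*(0)*conj(1)
  = (2) + (-sqrt(5) - 1) + (-1 + sqrt(5)) + (0)
  = 0.
Dividing by |G| = 10 gives 0/10 = 0, matching the row-orthogonality relation <chi_4, chi_1> = [chi_4 = chi_1].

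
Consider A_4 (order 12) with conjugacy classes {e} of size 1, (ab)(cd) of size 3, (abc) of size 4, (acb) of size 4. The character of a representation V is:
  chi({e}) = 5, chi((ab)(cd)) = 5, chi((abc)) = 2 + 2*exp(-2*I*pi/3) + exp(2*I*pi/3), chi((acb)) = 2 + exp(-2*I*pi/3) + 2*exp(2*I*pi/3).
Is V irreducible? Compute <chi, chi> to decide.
Not irreducible (reducible): <chi, chi> = 9 > 1.

Details: <chi, chi> = (1/|G|) sum_C |C| * |chi(C)|^2 = (1/12)[1*|5|^2 + 3*|5|^2 + 4*|2 + 2*exp(-2*I*pi/3) + exp(2*I*pi/3)|^2 + 4*|2 + exp(-2*I*pi/3) + 2*exp(2*I*pi/3)|^2]
  = (1/12)[(25) + (75) + (4) + (4)] = 108/12 = 9.
(Exp terms are combined using exp(i*s)*conj(exp(i*t)) = exp(i*(s-t)), and sums of them are collapsed using the identity that for every m > 1 the m distinct m-th roots of unity sum to 0, e.g. 1 + exp(2*I*pi/3) + exp(-2*I*pi/3) = 0.)
A character is irreducible iff <chi, chi> = 1, so this representation is reducible.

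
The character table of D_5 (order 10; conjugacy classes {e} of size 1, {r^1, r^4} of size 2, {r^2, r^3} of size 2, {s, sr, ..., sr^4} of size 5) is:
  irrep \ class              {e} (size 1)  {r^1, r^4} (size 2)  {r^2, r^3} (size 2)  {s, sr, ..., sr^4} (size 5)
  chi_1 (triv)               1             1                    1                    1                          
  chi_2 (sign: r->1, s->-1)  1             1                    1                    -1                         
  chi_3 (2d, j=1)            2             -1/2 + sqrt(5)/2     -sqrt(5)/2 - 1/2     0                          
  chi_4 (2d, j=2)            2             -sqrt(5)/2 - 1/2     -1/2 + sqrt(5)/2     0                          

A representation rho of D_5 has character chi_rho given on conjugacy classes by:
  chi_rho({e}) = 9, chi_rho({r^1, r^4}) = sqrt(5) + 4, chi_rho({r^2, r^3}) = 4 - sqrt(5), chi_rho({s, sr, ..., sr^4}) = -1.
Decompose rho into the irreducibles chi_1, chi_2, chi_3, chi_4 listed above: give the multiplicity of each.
Multiplicities: chi_1: 2, chi_2: 3, chi_3: 2, chi_4: 0.

Explanation: Use <chi_rho, chi> = (1/|G|) sum_C |C| * chi_rho(C) * conj(chi(C)) with |G| = 10 for each irreducible chi in the table:
  <chi_rho, chi_1> = (1/10)[1*(9)*conj(1) + 2*(sqrt(5) + 4)*conj(1) + 2*(4 - sqrt(5))*conj(1) + 5*(-1)*conj(1)]
      = (1/10)[(9) + (2*sqrt(5) + 8) + (8 - 2*sqrt(5)) + (-5)] = 20/10 = 2
  <chi_rho, chi_2> = (1/10)[1*(9)*conj(1) + 2*(sqrt(5) + 4)*conj(1) + 2*(4 - sqrt(5))*conj(1) + 5*(-1)*conj(-1)]
      = (1/10)[(9) + (2*sqrt(5) + 8) + (8 - 2*sqrt(5)) + (5)] = 30/10 = 3
  <chi_rho, chi_3> = (1/10)[1*(9)*conj(2) + 2*(sqrt(5) + 4)*conj(-1/2 + sqrt(5)/2) + 2*(4 - sqrt(5))*conj(-sqrt(5)/2 - 1/2) + 5*(-1)*conj(0)]
      = (1/10)[(18) + (1 + 3*sqrt(5)) + (1 - 3*sqrt(5)) + (0)] = 20/10 = 2
  <chi_rho, chi_4> = (1/10)[1*(9)*conj(2) + 2*(sqrt(5) + 4)*conj(-sqrt(5)/2 - 1/2) + 2*(4 - sqrt(5))*conj(-1/2 + sqrt(5)/2) + 5*(-1)*conj(0)]
      = (1/10)[(18) + (-5*sqrt(5) - 9) + (-9 + 5*sqrt(5)) + (0)] = 0/10 = 0
Dimension check: dim(rho) = sum (mult * dim) = 2*1 + 3*1 + 2*2 + 0*2 = 9 = chi_rho(e) = 9.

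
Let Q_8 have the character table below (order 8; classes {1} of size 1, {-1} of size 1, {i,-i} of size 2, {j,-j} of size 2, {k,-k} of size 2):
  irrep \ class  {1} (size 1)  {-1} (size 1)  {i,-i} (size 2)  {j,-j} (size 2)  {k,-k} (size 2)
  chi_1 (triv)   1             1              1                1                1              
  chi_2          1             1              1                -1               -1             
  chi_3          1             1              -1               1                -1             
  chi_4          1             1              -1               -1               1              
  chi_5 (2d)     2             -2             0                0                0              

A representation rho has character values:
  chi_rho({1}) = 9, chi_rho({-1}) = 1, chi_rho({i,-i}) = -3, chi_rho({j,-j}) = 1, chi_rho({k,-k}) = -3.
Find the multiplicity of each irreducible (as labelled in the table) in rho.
Multiplicities: chi_1: 0, chi_2: 1, chi_3: 3, chi_4: 1, chi_5: 2.

Argument: Use <chi_rho, chi> = (1/|G|) sum_C |C| * chi_rho(C) * conj(chi(C)) with |G| = 8 for each irreducible chi in the table:
  <chi_rho, chi_1> = (1/8)[1*(9)*conj(1) + 1*(1)*conj(1) + 2*(-3)*conj(1) + 2*(1)*conj(1) + 2*(-3)*conj(1)]
      = (1/8)[(9) + (1) + (-6) + (2) + (-6)] = 0/8 = 0
  <chi_rho, chi_2> = (1/8)[1*(9)*conj(1) + 1*(1)*conj(1) + 2*(-3)*conj(1) + 2*(1)*conj(-1) + 2*(-3)*conj(-1)]
      = (1/8)[(9) + (1) + (-6) + (-2) + (6)] = 8/8 = 1
  <chi_rho, chi_3> = (1/8)[1*(9)*conj(1) + 1*(1)*conj(1) + 2*(-3)*conj(-1) + 2*(1)*conj(1) + 2*(-3)*conj(-1)]
      = (1/8)[(9) + (1) + (6) + (2) + (6)] = 24/8 = 3
  <chi_rho, chi_4> = (1/8)[1*(9)*conj(1) + 1*(1)*conj(1) + 2*(-3)*conj(-1) + 2*(1)*conj(-1) + 2*(-3)*conj(1)]
      = (1/8)[(9) + (1) + (6) + (-2) + (-6)] = 8/8 = 1
  <chi_rho, chi_5> = (1/8)[1*(9)*conj(2) + 1*(1)*conj(-2) + 2*(-3)*conj(0) + 2*(1)*conj(0) + 2*(-3)*conj(0)]
      = (1/8)[(18) + (-2) + (0) + (0) + (0)] = 16/8 = 2
Dimension check: dim(rho) = sum (mult * dim) = 0*1 + 1*1 + 3*1 + 1*1 + 2*2 = 9 = chi_rho(e) = 9.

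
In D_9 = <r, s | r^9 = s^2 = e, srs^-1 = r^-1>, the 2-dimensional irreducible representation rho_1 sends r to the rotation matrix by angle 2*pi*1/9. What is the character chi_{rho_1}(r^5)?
chi_{rho_1}(r^5) = 2*cos(2*pi*1*5/9) = -2*cos(pi/9)

Why: rho_1(r^5) is rotation by angle 2*pi*1*5/9, whose trace is 2*cos(2*pi*1*5/9) = -2*cos(pi/9).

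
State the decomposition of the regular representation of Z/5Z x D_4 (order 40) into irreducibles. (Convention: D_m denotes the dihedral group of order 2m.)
Each irreducible V_i of dimension d_i appears with multiplicity d_i, i.e. rho_reg = (direct sum over all irreducibles V_i) d_i V_i. The irreducible dimensions for Z/5Z x D_4 are 1, 1, 1, 1, 1, 1, 1, 1, 1, 1, 1, 1, 1, 1, 1, 1, 1, 1, 1, 1, 2, 2, 2, 2, 2: 20 irreducibles of dimension 1, each with multiplicity 1; 5 irreducibles of dimension 2, each with multiplicity 2. Total dimension 20*1*1 + 5*2*2 = 40 = |G|.

General theorem: in the regular representation of a finite group G, each irreducible appears with multiplicity equal to its dimension. Check: dim(rho_reg) = sum d_i^2 = 1 + 1 + 1 + 1 + 1 + 1 + 1 + 1 + 1 + 1 + 1 + 1 + 1 + 1 + 1 + 1 + 1 + 1 + 1 + 1 + 4 + 4 + 4 + 4 + 4 = 40 = |G|.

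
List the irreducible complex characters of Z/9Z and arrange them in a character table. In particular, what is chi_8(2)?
Character table of Z/9Z (irreps indexed chi_0,...,chi_8 with chi_k(m) = zeta_9^(k*m), zeta_9 = exp(2*pi*i/9)):
  irrep \ class  {0} (size 1)  {1} (size 1)    {2} (size 1)    {3} (size 1)    {4} (size 1)    {5} (size 1)    {6} (size 1)    {7} (size 1)    {8} (size 1)  
  chi_0          1             1               1               1               1               1               1               1               1             
  chi_1          1             exp(2*I*pi/9)   exp(4*I*pi/9)   exp(2*I*pi/3)   exp(8*I*pi/9)   exp(-8*I*pi/9)  exp(-2*I*pi/3)  exp(-4*I*pi/9)  exp(-2*I*pi/9)
  chi_2          1             exp(4*I*pi/9)   exp(8*I*pi/9)   exp(-2*I*pi/3)  exp(-2*I*pi/9)  exp(2*I*pi/9)   exp(2*I*pi/3)   exp(-8*I*pi/9)  exp(-4*I*pi/9)
  chi_3          1             exp(2*I*pi/3)   exp(-2*I*pi/3)  1               exp(2*I*pi/3)   exp(-2*I*pi/3)  1               exp(2*I*pi/3)   exp(-2*I*pi/3)
  chi_4          1             exp(8*I*pi/9)   exp(-2*I*pi/9)  exp(2*I*pi/3)   exp(-4*I*pi/9)  exp(4*I*pi/9)   exp(-2*I*pi/3)  exp(2*I*pi/9)   exp(-8*I*pi/9)
  chi_5          1             exp(-8*I*pi/9)  exp(2*I*pi/9)   exp(-2*I*pi/3)  exp(4*I*pi/9)   exp(-4*I*pi/9)  exp(2*I*pi/3)   exp(-2*I*pi/9)  exp(8*I*pi/9) 
  chi_6          1             exp(-2*I*pi/3)  exp(2*I*pi/3)   1               exp(-2*I*pi/3)  exp(2*I*pi/3)   1               exp(-2*I*pi/3)  exp(2*I*pi/3) 
  chi_7          1             exp(-4*I*pi/9)  exp(-8*I*pi/9)  exp(2*I*pi/3)   exp(2*I*pi/9)   exp(-2*I*pi/9)  exp(-2*I*pi/3)  exp(8*I*pi/9)   exp(4*I*pi/9) 
  chi_8          1             exp(-2*I*pi/9)  exp(-4*I*pi/9)  exp(-2*I*pi/3)  exp(-8*I*pi/9)  exp(8*I*pi/9)   exp(2*I*pi/3)   exp(4*I*pi/9)   exp(2*I*pi/9) 

Spot check: chi_8(2) = zeta_9^(8*2) = zeta_9^16 = exp(-4*I*pi/9).

Proof sketch: Z/9Z is abelian, so all 9 irreducible complex representations are 1-dimensional. They are given by chi_k(m) = zeta_9^(k*m) for k = 0,...,8. Row orthogonality: sum_m chi_k(m) conj(chi_l(m)) = 9 * [k = l].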